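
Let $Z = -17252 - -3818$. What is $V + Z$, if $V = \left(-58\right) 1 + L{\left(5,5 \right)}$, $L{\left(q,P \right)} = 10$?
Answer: $-13482$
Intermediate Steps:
$Z = -13434$ ($Z = -17252 + 3818 = -13434$)
$V = -48$ ($V = \left(-58\right) 1 + 10 = -58 + 10 = -48$)
$V + Z = -48 - 13434 = -13482$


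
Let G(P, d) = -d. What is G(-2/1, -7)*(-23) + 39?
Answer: -122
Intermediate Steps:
G(-2/1, -7)*(-23) + 39 = -1*(-7)*(-23) + 39 = 7*(-23) + 39 = -161 + 39 = -122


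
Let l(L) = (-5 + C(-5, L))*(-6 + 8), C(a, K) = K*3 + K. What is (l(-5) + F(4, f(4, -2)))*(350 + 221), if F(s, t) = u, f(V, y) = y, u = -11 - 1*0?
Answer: -34831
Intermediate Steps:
C(a, K) = 4*K (C(a, K) = 3*K + K = 4*K)
u = -11 (u = -11 + 0 = -11)
F(s, t) = -11
l(L) = -10 + 8*L (l(L) = (-5 + 4*L)*(-6 + 8) = (-5 + 4*L)*2 = -10 + 8*L)
(l(-5) + F(4, f(4, -2)))*(350 + 221) = ((-10 + 8*(-5)) - 11)*(350 + 221) = ((-10 - 40) - 11)*571 = (-50 - 11)*571 = -61*571 = -34831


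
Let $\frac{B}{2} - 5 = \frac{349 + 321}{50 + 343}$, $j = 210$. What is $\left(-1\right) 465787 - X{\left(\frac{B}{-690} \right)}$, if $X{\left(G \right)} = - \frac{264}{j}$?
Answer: $- \frac{16302501}{35} \approx -4.6579 \cdot 10^{5}$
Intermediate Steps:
$B = \frac{5270}{393}$ ($B = 10 + 2 \frac{349 + 321}{50 + 343} = 10 + 2 \cdot \frac{670}{393} = 10 + \frac{1340}{393} = \frac{5270}{393} \approx 13.41$)
$X{\left(G \right)} = - \frac{44}{35}$ ($X{\left(G \right)} = - \frac{264}{210} = \left(-264\right) \frac{1}{210} = - \frac{44}{35}$)
$\left(-1\right) 465787 - X{\left(\frac{B}{-690} \right)} = \left(-1\right) 465787 - - \frac{44}{35} = -465787 + \frac{44}{35} = - \frac{16302501}{35}$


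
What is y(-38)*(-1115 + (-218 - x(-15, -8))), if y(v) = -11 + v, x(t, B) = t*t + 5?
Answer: 76587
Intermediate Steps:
x(t, B) = 5 + t**2 (x(t, B) = t**2 + 5 = 5 + t**2)
y(-38)*(-1115 + (-218 - x(-15, -8))) = (-11 - 38)*(-1115 + (-218 - (5 + (-15)**2))) = -49*(-1115 + (-218 - (5 + 225))) = -49*(-1115 + (-218 - 1*230)) = -49*(-1115 + (-218 - 230)) = -49*(-1115 - 448) = -49*(-1563) = 76587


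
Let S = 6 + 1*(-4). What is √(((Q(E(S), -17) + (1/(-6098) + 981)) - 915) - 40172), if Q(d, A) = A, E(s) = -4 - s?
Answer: I*√1491997995390/6098 ≈ 200.31*I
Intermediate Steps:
S = 2 (S = 6 - 4 = 2)
√(((Q(E(S), -17) + (1/(-6098) + 981)) - 915) - 40172) = √(((-17 + (1/(-6098) + 981)) - 915) - 40172) = √(((-17 + (-1/6098 + 981)) - 915) - 40172) = √(((-17 + 5982137/6098) - 915) - 40172) = √((5878471/6098 - 915) - 40172) = √(298801/6098 - 40172) = √(-244670055/6098) = I*√1491997995390/6098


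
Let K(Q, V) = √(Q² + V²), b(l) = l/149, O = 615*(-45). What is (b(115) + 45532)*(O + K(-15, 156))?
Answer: -187757799525/149 + 20353149*√2729/149 ≈ -1.2530e+9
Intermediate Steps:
O = -27675
b(l) = l/149 (b(l) = l*(1/149) = l/149)
(b(115) + 45532)*(O + K(-15, 156)) = ((1/149)*115 + 45532)*(-27675 + √((-15)² + 156²)) = (115/149 + 45532)*(-27675 + √(225 + 24336)) = 6784383*(-27675 + √24561)/149 = 6784383*(-27675 + 3*√2729)/149 = -187757799525/149 + 20353149*√2729/149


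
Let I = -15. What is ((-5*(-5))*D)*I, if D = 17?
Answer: -6375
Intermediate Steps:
((-5*(-5))*D)*I = (-5*(-5)*17)*(-15) = (25*17)*(-15) = 425*(-15) = -6375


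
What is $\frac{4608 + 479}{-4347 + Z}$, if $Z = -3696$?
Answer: $- \frac{5087}{8043} \approx -0.63248$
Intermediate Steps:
$\frac{4608 + 479}{-4347 + Z} = \frac{4608 + 479}{-4347 - 3696} = \frac{5087}{-8043} = 5087 \left(- \frac{1}{8043}\right) = - \frac{5087}{8043}$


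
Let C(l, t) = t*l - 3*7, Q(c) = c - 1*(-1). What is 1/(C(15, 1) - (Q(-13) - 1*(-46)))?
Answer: -1/40 ≈ -0.025000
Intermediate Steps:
Q(c) = 1 + c (Q(c) = c + 1 = 1 + c)
C(l, t) = -21 + l*t (C(l, t) = l*t - 21 = -21 + l*t)
1/(C(15, 1) - (Q(-13) - 1*(-46))) = 1/((-21 + 15*1) - ((1 - 13) - 1*(-46))) = 1/((-21 + 15) - (-12 + 46)) = 1/(-6 - 1*34) = 1/(-6 - 34) = 1/(-40) = -1/40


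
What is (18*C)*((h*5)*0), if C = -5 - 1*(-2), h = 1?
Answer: 0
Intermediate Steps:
C = -3 (C = -5 + 2 = -3)
(18*C)*((h*5)*0) = (18*(-3))*((1*5)*0) = -270*0 = -54*0 = 0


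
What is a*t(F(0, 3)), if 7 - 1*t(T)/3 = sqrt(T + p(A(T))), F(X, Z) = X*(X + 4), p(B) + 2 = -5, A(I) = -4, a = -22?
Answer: -462 + 66*I*sqrt(7) ≈ -462.0 + 174.62*I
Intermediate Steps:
p(B) = -7 (p(B) = -2 - 5 = -7)
F(X, Z) = X*(4 + X)
t(T) = 21 - 3*sqrt(-7 + T) (t(T) = 21 - 3*sqrt(T - 7) = 21 - 3*sqrt(-7 + T))
a*t(F(0, 3)) = -22*(21 - 3*sqrt(-7 + 0*(4 + 0))) = -22*(21 - 3*sqrt(-7 + 0*4)) = -22*(21 - 3*sqrt(-7 + 0)) = -22*(21 - 3*I*sqrt(7)) = -462 + 66*I*sqrt(7)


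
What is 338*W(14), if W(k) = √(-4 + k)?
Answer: 338*√10 ≈ 1068.8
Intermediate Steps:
338*W(14) = 338*√(-4 + 14) = 338*√10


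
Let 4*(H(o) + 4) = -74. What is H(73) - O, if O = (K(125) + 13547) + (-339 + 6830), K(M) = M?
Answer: -40371/2 ≈ -20186.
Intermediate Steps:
H(o) = -45/2 (H(o) = -4 + (¼)*(-74) = -4 - 37/2 = -45/2)
O = 20163 (O = (125 + 13547) + (-339 + 6830) = 13672 + 6491 = 20163)
H(73) - O = -45/2 - 1*20163 = -45/2 - 20163 = -40371/2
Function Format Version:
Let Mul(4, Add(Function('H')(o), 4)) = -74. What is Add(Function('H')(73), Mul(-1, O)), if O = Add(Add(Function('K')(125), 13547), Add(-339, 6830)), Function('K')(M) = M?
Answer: Rational(-40371, 2) ≈ -20186.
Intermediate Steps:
Function('H')(o) = Rational(-45, 2) (Function('H')(o) = Add(-4, Mul(Rational(1, 4), -74)) = Add(-4, Rational(-37, 2)) = Rational(-45, 2))
O = 20163 (O = Add(Add(125, 13547), Add(-339, 6830)) = Add(13672, 6491) = 20163)
Add(Function('H')(73), Mul(-1, O)) = Add(Rational(-45, 2), Mul(-1, 20163)) = Add(Rational(-45, 2), -20163) = Rational(-40371, 2)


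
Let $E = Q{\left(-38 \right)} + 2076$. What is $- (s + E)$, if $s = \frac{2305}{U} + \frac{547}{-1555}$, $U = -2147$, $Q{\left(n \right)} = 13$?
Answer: $- \frac{6969545381}{3338585} \approx -2087.6$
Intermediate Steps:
$s = - \frac{4758684}{3338585}$ ($s = \frac{2305}{-2147} + \frac{547}{-1555} = 2305 \left(- \frac{1}{2147}\right) + 547 \left(- \frac{1}{1555}\right) = - \frac{2305}{2147} - \frac{547}{1555} = - \frac{4758684}{3338585} \approx -1.4254$)
$E = 2089$ ($E = 13 + 2076 = 2089$)
$- (s + E) = - (- \frac{4758684}{3338585} + 2089) = \left(-1\right) \frac{6969545381}{3338585} = - \frac{6969545381}{3338585}$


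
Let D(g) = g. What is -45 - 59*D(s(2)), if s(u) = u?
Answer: -163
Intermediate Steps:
-45 - 59*D(s(2)) = -45 - 59*2 = -45 - 118 = -163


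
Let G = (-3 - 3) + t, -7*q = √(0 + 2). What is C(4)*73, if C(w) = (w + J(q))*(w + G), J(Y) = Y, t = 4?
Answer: 584 - 146*√2/7 ≈ 554.50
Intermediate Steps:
q = -√2/7 (q = -√(0 + 2)/7 = -√2/7 ≈ -0.20203)
G = -2 (G = (-3 - 3) + 4 = -6 + 4 = -2)
C(w) = (-2 + w)*(w - √2/7) (C(w) = (w - √2/7)*(w - 2) = (w - √2/7)*(-2 + w) = (-2 + w)*(w - √2/7))
C(4)*73 = (4² - 2*4 + 2*√2/7 - ⅐*4*√2)*73 = (16 - 8 + 2*√2/7 - 4*√2/7)*73 = (8 - 2*√2/7)*73 = 584 - 146*√2/7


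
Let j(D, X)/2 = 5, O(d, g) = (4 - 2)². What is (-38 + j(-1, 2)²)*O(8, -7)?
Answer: 248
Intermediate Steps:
O(d, g) = 4 (O(d, g) = 2² = 4)
j(D, X) = 10 (j(D, X) = 2*5 = 10)
(-38 + j(-1, 2)²)*O(8, -7) = (-38 + 10²)*4 = (-38 + 100)*4 = 62*4 = 248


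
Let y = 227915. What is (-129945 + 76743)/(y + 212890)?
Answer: -17734/146935 ≈ -0.12069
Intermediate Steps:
(-129945 + 76743)/(y + 212890) = (-129945 + 76743)/(227915 + 212890) = -53202/440805 = -53202*1/440805 = -17734/146935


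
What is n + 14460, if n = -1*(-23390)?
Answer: 37850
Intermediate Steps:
n = 23390
n + 14460 = 23390 + 14460 = 37850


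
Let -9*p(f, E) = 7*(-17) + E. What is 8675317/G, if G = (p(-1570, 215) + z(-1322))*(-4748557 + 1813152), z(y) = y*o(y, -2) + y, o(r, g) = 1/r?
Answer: 26025951/11726942975 ≈ 0.0022193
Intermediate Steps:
z(y) = 1 + y (z(y) = y/y + y = 1 + y)
p(f, E) = 119/9 - E/9 (p(f, E) = -(7*(-17) + E)/9 = -(-119 + E)/9 = 119/9 - E/9)
G = 11726942975/3 (G = ((119/9 - 1/9*215) + (1 - 1322))*(-4748557 + 1813152) = ((119/9 - 215/9) - 1321)*(-2935405) = (-32/3 - 1321)*(-2935405) = -3995/3*(-2935405) = 11726942975/3 ≈ 3.9090e+9)
8675317/G = 8675317/(11726942975/3) = 8675317*(3/11726942975) = 26025951/11726942975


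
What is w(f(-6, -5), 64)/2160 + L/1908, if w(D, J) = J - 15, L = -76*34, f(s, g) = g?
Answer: -152443/114480 ≈ -1.3316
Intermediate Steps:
L = -2584
w(D, J) = -15 + J
w(f(-6, -5), 64)/2160 + L/1908 = (-15 + 64)/2160 - 2584/1908 = 49*(1/2160) - 2584*1/1908 = 49/2160 - 646/477 = -152443/114480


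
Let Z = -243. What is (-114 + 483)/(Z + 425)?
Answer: 369/182 ≈ 2.0275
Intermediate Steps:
(-114 + 483)/(Z + 425) = (-114 + 483)/(-243 + 425) = 369/182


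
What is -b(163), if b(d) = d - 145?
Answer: -18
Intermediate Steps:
b(d) = -145 + d
-b(163) = -(-145 + 163) = -1*18 = -18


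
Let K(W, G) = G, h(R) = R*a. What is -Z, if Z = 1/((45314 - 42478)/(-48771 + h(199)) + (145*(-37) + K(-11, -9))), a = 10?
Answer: 46781/251403930 ≈ 0.00018608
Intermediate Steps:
h(R) = 10*R (h(R) = R*10 = 10*R)
Z = -46781/251403930 (Z = 1/((45314 - 42478)/(-48771 + 10*199) + (145*(-37) - 9)) = 1/(2836/(-48771 + 1990) + (-5365 - 9)) = 1/(2836/(-46781) - 5374) = 1/(2836*(-1/46781) - 5374) = 1/(-2836/46781 - 5374) = 1/(-251403930/46781) = -46781/251403930 ≈ -0.00018608)
-Z = -1*(-46781/251403930) = 46781/251403930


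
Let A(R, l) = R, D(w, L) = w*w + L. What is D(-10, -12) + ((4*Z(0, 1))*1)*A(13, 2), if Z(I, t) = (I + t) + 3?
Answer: 296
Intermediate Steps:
Z(I, t) = 3 + I + t
D(w, L) = L + w² (D(w, L) = w² + L = L + w²)
D(-10, -12) + ((4*Z(0, 1))*1)*A(13, 2) = (-12 + (-10)²) + ((4*(3 + 0 + 1))*1)*13 = (-12 + 100) + ((4*4)*1)*13 = 88 + (16*1)*13 = 88 + 16*13 = 88 + 208 = 296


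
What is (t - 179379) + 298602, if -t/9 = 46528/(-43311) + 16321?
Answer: -399274458/14437 ≈ -27656.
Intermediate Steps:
t = -2120496909/14437 (t = -9*(46528/(-43311) + 16321) = -9*(46528*(-1/43311) + 16321) = -9*(-46528/43311 + 16321) = -9*706832303/43311 = -2120496909/14437 ≈ -1.4688e+5)
(t - 179379) + 298602 = (-2120496909/14437 - 179379) + 298602 = -4710191532/14437 + 298602 = -399274458/14437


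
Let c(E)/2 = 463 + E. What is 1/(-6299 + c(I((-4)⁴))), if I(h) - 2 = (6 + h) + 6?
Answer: -1/4833 ≈ -0.00020691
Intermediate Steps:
I(h) = 14 + h (I(h) = 2 + ((6 + h) + 6) = 2 + (12 + h) = 14 + h)
c(E) = 926 + 2*E (c(E) = 2*(463 + E) = 926 + 2*E)
1/(-6299 + c(I((-4)⁴))) = 1/(-6299 + (926 + 2*(14 + (-4)⁴))) = 1/(-6299 + (926 + 2*(14 + 256))) = 1/(-6299 + (926 + 2*270)) = 1/(-6299 + (926 + 540)) = 1/(-6299 + 1466) = 1/(-4833) = -1/4833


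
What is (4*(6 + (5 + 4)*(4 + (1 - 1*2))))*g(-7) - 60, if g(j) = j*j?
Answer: 6408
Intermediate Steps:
g(j) = j²
(4*(6 + (5 + 4)*(4 + (1 - 1*2))))*g(-7) - 60 = (4*(6 + (5 + 4)*(4 + (1 - 1*2))))*(-7)² - 60 = (4*(6 + 9*(4 + (1 - 2))))*49 - 60 = (4*(6 + 9*(4 - 1)))*49 - 60 = (4*(6 + 9*3))*49 - 60 = (4*(6 + 27))*49 - 60 = (4*33)*49 - 60 = 132*49 - 60 = 6468 - 60 = 6408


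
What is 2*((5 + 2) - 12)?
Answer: -10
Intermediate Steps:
2*((5 + 2) - 12) = 2*(7 - 12) = 2*(-5) = -10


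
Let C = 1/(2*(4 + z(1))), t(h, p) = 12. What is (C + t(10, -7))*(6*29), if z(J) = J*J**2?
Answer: 10527/5 ≈ 2105.4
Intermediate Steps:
z(J) = J**3
C = 1/10 (C = 1/(2*(4 + 1**3)) = 1/(2*(4 + 1)) = 1/(2*5) = 1/10 ≈ 0.10000)
(C + t(10, -7))*(6*29) = (1/10 + 12)*(6*29) = (121/10)*174 = 10527/5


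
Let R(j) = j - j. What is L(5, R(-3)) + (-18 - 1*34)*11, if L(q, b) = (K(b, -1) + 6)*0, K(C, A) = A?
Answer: -572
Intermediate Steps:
R(j) = 0
L(q, b) = 0 (L(q, b) = (-1 + 6)*0 = 5*0 = 0)
L(5, R(-3)) + (-18 - 1*34)*11 = 0 + (-18 - 1*34)*11 = 0 + (-18 - 34)*11 = 0 - 52*11 = 0 - 572 = -572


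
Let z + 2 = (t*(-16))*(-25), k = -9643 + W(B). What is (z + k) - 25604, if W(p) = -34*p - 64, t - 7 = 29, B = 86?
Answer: -23837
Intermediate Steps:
t = 36 (t = 7 + 29 = 36)
W(p) = -64 - 34*p
k = -12631 (k = -9643 + (-64 - 34*86) = -9643 + (-64 - 2924) = -9643 - 2988 = -12631)
z = 14398 (z = -2 + (36*(-16))*(-25) = -2 - 576*(-25) = -2 + 14400 = 14398)
(z + k) - 25604 = (14398 - 12631) - 25604 = 1767 - 25604 = -23837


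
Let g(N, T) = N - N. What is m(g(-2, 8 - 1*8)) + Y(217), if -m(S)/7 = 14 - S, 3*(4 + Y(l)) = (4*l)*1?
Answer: 562/3 ≈ 187.33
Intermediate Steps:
g(N, T) = 0
Y(l) = -4 + 4*l/3 (Y(l) = -4 + ((4*l)*1)/3 = -4 + (4*l)/3 = -4 + 4*l/3)
m(S) = -98 + 7*S (m(S) = -7*(14 - S) = -98 + 7*S)
m(g(-2, 8 - 1*8)) + Y(217) = (-98 + 7*0) + (-4 + (4/3)*217) = (-98 + 0) + (-4 + 868/3) = -98 + 856/3 = 562/3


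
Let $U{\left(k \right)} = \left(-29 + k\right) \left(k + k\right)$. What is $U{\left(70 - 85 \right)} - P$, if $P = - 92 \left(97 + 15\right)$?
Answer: $11624$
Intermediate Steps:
$U{\left(k \right)} = 2 k \left(-29 + k\right)$ ($U{\left(k \right)} = \left(-29 + k\right) 2 k = 2 k \left(-29 + k\right)$)
$P = -10304$ ($P = \left(-92\right) 112 = -10304$)
$U{\left(70 - 85 \right)} - P = 2 \left(70 - 85\right) \left(-29 + \left(70 - 85\right)\right) - -10304 = 2 \left(70 - 85\right) \left(-29 + \left(70 - 85\right)\right) + 10304 = 2 \left(-15\right) \left(-29 - 15\right) + 10304 = 2 \left(-15\right) \left(-44\right) + 10304 = 1320 + 10304 = 11624$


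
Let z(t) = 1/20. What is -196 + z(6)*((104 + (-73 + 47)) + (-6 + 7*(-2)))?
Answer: -1931/10 ≈ -193.10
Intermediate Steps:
z(t) = 1/20
-196 + z(6)*((104 + (-73 + 47)) + (-6 + 7*(-2))) = -196 + ((104 + (-73 + 47)) + (-6 + 7*(-2)))/20 = -196 + ((104 - 26) + (-6 - 14))/20 = -196 + (78 - 20)/20 = -196 + (1/20)*58 = -196 + 29/10 = -1931/10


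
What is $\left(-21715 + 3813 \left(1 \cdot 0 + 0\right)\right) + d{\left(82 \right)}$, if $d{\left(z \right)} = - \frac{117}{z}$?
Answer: $- \frac{1780747}{82} \approx -21716.0$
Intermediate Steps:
$\left(-21715 + 3813 \left(1 \cdot 0 + 0\right)\right) + d{\left(82 \right)} = \left(-21715 + 3813 \left(1 \cdot 0 + 0\right)\right) - \frac{117}{82} = \left(-21715 + 3813 \left(0 + 0\right)\right) - \frac{117}{82} = \left(-21715 + 3813 \cdot 0\right) - \frac{117}{82} = \left(-21715 + 0\right) - \frac{117}{82} = -21715 - \frac{117}{82} = - \frac{1780747}{82}$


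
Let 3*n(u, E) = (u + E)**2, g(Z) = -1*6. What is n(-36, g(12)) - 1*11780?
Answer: -11192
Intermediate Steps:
g(Z) = -6
n(u, E) = (E + u)**2/3 (n(u, E) = (u + E)**2/3 = (E + u)**2/3)
n(-36, g(12)) - 1*11780 = (-6 - 36)**2/3 - 1*11780 = (1/3)*(-42)**2 - 11780 = (1/3)*1764 - 11780 = 588 - 11780 = -11192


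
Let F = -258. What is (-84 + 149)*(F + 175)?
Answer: -5395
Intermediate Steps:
(-84 + 149)*(F + 175) = (-84 + 149)*(-258 + 175) = 65*(-83) = -5395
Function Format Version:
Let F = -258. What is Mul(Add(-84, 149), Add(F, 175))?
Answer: -5395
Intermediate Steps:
Mul(Add(-84, 149), Add(F, 175)) = Mul(Add(-84, 149), Add(-258, 175)) = Mul(65, -83) = -5395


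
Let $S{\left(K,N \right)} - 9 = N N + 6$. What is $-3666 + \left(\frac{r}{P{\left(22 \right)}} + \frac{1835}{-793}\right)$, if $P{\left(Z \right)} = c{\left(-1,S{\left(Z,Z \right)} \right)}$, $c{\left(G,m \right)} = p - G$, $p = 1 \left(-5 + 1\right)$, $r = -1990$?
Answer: $- \frac{7148849}{2379} \approx -3005.0$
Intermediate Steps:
$p = -4$ ($p = 1 \left(-4\right) = -4$)
$S{\left(K,N \right)} = 15 + N^{2}$ ($S{\left(K,N \right)} = 9 + \left(N N + 6\right) = 9 + \left(N^{2} + 6\right) = 9 + \left(6 + N^{2}\right) = 15 + N^{2}$)
$c{\left(G,m \right)} = -4 - G$
$P{\left(Z \right)} = -3$ ($P{\left(Z \right)} = -4 - -1 = -4 + 1 = -3$)
$-3666 + \left(\frac{r}{P{\left(22 \right)}} + \frac{1835}{-793}\right) = -3666 + \left(- \frac{1990}{-3} + \frac{1835}{-793}\right) = -3666 + \left(\left(-1990\right) \left(- \frac{1}{3}\right) + 1835 \left(- \frac{1}{793}\right)\right) = -3666 + \left(\frac{1990}{3} - \frac{1835}{793}\right) = -3666 + \frac{1572565}{2379} = - \frac{7148849}{2379}$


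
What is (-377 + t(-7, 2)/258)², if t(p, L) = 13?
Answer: 9458146009/66564 ≈ 1.4209e+5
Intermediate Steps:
(-377 + t(-7, 2)/258)² = (-377 + 13/258)² = (-97253/258)² = 9458146009/66564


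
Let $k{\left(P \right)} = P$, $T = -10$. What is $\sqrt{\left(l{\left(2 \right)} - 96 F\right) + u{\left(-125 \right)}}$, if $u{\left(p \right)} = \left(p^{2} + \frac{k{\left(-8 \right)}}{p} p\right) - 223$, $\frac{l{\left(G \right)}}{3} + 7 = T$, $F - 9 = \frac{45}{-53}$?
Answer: $\frac{\sqrt{40900471}}{53} \approx 120.67$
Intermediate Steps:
$F = \frac{432}{53}$ ($F = 9 + \frac{45}{-53} = 9 + 45 \left(- \frac{1}{53}\right) = 9 - \frac{45}{53} = \frac{432}{53} \approx 8.1509$)
$l{\left(G \right)} = -51$ ($l{\left(G \right)} = -21 + 3 \left(-10\right) = -21 - 30 = -51$)
$u{\left(p \right)} = -231 + p^{2}$ ($u{\left(p \right)} = \left(p^{2} + - \frac{8}{p} p\right) - 223 = \left(p^{2} - 8\right) - 223 = \left(-8 + p^{2}\right) - 223 = -231 + p^{2}$)
$\sqrt{\left(l{\left(2 \right)} - 96 F\right) + u{\left(-125 \right)}} = \sqrt{\left(-51 - \frac{41472}{53}\right) - \left(231 - \left(-125\right)^{2}\right)} = \sqrt{\left(-51 - \frac{41472}{53}\right) + \left(-231 + 15625\right)} = \sqrt{- \frac{44175}{53} + 15394} = \sqrt{\frac{771707}{53}} = \frac{\sqrt{40900471}}{53}$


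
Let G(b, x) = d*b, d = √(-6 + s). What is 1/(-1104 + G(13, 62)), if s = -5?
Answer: -1104/1220675 - 13*I*√11/1220675 ≈ -0.00090442 - 3.5322e-5*I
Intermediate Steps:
d = I*√11 (d = √(-6 - 5) = √(-11) = I*√11 ≈ 3.3166*I)
G(b, x) = I*b*√11 (G(b, x) = (I*√11)*b = I*b*√11)
1/(-1104 + G(13, 62)) = 1/(-1104 + I*13*√11) = 1/(-1104 + 13*I*√11)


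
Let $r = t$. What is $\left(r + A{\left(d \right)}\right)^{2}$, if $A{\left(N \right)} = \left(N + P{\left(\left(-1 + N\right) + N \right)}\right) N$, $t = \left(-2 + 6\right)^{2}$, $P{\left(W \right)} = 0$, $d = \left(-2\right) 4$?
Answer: $6400$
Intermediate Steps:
$d = -8$
$t = 16$ ($t = 4^{2} = 16$)
$A{\left(N \right)} = N^{2}$ ($A{\left(N \right)} = \left(N + 0\right) N = N N = N^{2}$)
$r = 16$
$\left(r + A{\left(d \right)}\right)^{2} = \left(16 + \left(-8\right)^{2}\right)^{2} = \left(16 + 64\right)^{2} = 80^{2} = 6400$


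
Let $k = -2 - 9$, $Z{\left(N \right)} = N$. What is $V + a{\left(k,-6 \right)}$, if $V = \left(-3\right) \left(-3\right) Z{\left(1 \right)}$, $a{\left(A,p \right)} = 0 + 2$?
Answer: $11$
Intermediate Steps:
$k = -11$ ($k = -2 - 9 = -11$)
$a{\left(A,p \right)} = 2$
$V = 9$ ($V = \left(-3\right) \left(-3\right) 1 = 9 \cdot 1 = 9$)
$V + a{\left(k,-6 \right)} = 9 + 2 = 11$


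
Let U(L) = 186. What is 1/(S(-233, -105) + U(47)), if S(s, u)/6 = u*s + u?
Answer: 1/146346 ≈ 6.8331e-6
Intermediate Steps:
S(s, u) = 6*u + 6*s*u (S(s, u) = 6*(u*s + u) = 6*(s*u + u) = 6*(u + s*u) = 6*u + 6*s*u)
1/(S(-233, -105) + U(47)) = 1/(6*(-105)*(1 - 233) + 186) = 1/(6*(-105)*(-232) + 186) = 1/(146160 + 186) = 1/146346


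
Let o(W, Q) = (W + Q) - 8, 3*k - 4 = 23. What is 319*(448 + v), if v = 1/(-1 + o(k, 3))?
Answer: 429055/3 ≈ 1.4302e+5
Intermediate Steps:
k = 9 (k = 4/3 + (1/3)*23 = 4/3 + 23/3 = 9)
o(W, Q) = -8 + Q + W (o(W, Q) = (Q + W) - 8 = -8 + Q + W)
v = 1/3 (v = 1/(-1 + (-8 + 3 + 9)) = 1/(-1 + 4) = 1/3 ≈ 0.33333)
319*(448 + v) = 319*(448 + 1/3) = 319*(1345/3) = 429055/3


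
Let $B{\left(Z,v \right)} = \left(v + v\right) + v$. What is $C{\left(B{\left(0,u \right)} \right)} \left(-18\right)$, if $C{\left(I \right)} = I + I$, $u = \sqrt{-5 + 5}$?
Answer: $0$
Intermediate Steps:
$u = 0$ ($u = \sqrt{0} = 0$)
$B{\left(Z,v \right)} = 3 v$ ($B{\left(Z,v \right)} = 2 v + v = 3 v$)
$C{\left(I \right)} = 2 I$
$C{\left(B{\left(0,u \right)} \right)} \left(-18\right) = 2 \cdot 3 \cdot 0 \left(-18\right) = 2 \cdot 0 \left(-18\right) = 0 \left(-18\right) = 0$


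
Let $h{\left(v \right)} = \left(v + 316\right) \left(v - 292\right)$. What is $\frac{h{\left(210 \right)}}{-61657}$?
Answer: $\frac{43132}{61657} \approx 0.69955$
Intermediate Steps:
$h{\left(v \right)} = \left(-292 + v\right) \left(316 + v\right)$ ($h{\left(v \right)} = \left(316 + v\right) \left(-292 + v\right) = \left(-292 + v\right) \left(316 + v\right)$)
$\frac{h{\left(210 \right)}}{-61657} = \frac{-92272 + 210^{2} + 24 \cdot 210}{-61657} = \left(-92272 + 44100 + 5040\right) \left(- \frac{1}{61657}\right) = \left(-43132\right) \left(- \frac{1}{61657}\right) = \frac{43132}{61657}$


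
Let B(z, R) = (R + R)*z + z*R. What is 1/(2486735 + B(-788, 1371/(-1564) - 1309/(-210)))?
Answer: 1955/4836810132 ≈ 4.0419e-7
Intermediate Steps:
B(z, R) = 3*R*z (B(z, R) = (2*R)*z + R*z = 2*R*z + R*z = 3*R*z)
1/(2486735 + B(-788, 1371/(-1564) - 1309/(-210))) = 1/(2486735 + 3*(1371/(-1564) - 1309/(-210))*(-788)) = 1/(2486735 + 3*(1371*(-1/1564) - 1309*(-1/210))*(-788)) = 1/(2486735 + 3*(-1371/1564 + 187/30)*(-788)) = 1/(2486735 + 3*(125669/23460)*(-788)) = 1/(2486735 - 24756793/1955) = 1/(4836810132/1955) = 1955/4836810132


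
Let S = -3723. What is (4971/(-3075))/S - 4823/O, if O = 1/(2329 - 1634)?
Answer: -12791426157218/3816075 ≈ -3.3520e+6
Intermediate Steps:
O = 1/695 ≈ 0.0014388
(4971/(-3075))/S - 4823/O = (4971/(-3075))/(-3723) - 4823/1/695 = (4971*(-1/3075))*(-1/3723) - 4823*695 = -1657/1025*(-1/3723) - 3351985 = 1657/3816075 - 3351985 = -12791426157218/3816075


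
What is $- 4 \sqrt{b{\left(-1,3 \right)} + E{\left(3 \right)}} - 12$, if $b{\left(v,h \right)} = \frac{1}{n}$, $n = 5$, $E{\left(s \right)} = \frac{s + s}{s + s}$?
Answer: $-12 - \frac{4 \sqrt{30}}{5} \approx -16.382$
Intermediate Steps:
$E{\left(s \right)} = 1$ ($E{\left(s \right)} = \frac{2 s}{2 s} = 2 s \frac{1}{2 s} = 1$)
$b{\left(v,h \right)} = \frac{1}{5}$
$- 4 \sqrt{b{\left(-1,3 \right)} + E{\left(3 \right)}} - 12 = - 4 \sqrt{\frac{1}{5} + 1} - 12 = - 4 \sqrt{\frac{6}{5}} - 12 = - 4 \frac{\sqrt{30}}{5} - 12 = - \frac{4 \sqrt{30}}{5} - 12 = -12 - \frac{4 \sqrt{30}}{5}$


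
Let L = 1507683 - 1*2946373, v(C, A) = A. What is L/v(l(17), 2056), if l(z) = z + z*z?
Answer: -719345/1028 ≈ -699.75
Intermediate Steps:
l(z) = z + z**2
L = -1438690 (L = 1507683 - 2946373 = -1438690)
L/v(l(17), 2056) = -1438690/2056 = -1438690*1/2056 = -719345/1028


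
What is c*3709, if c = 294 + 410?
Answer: 2611136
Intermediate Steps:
c = 704
c*3709 = 704*3709 = 2611136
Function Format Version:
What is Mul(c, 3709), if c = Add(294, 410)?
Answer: 2611136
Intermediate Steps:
c = 704
Mul(c, 3709) = Mul(704, 3709) = 2611136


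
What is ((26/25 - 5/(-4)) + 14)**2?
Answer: 2653641/10000 ≈ 265.36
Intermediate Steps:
((26/25 - 5/(-4)) + 14)**2 = ((26*(1/25) - 5*(-1/4)) + 14)**2 = ((26/25 + 5/4) + 14)**2 = (229/100 + 14)**2 = (1629/100)**2 = 2653641/10000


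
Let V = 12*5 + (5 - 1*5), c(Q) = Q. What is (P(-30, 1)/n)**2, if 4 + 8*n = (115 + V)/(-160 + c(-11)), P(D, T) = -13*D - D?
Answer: 330119193600/737881 ≈ 4.4739e+5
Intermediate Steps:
P(D, T) = -14*D
V = 60 (V = 60 + (5 - 5) = 60 + 0 = 60)
n = -859/1368 (n = -1/2 + ((115 + 60)/(-160 - 11))/8 = -1/2 + (175/(-171))/8 = -1/2 + (175*(-1/171))/8 = -1/2 + (1/8)*(-175/171) = -1/2 - 175/1368 = -859/1368 ≈ -0.62792)
(P(-30, 1)/n)**2 = ((-14*(-30))/(-859/1368))**2 = (420*(-1368/859))**2 = (-574560/859)**2 = 330119193600/737881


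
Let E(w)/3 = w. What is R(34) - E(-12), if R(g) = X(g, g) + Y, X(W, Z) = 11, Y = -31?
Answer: 16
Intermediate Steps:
E(w) = 3*w
R(g) = -20 (R(g) = 11 - 31 = -20)
R(34) - E(-12) = -20 - 3*(-12) = -20 - 1*(-36) = -20 + 36 = 16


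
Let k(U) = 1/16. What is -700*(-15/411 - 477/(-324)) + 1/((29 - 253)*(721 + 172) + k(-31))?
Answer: -1321997746051/1315410021 ≈ -1005.0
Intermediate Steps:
k(U) = 1/16
-700*(-15/411 - 477/(-324)) + 1/((29 - 253)*(721 + 172) + k(-31)) = -700*(-15/411 - 477/(-324)) + 1/((29 - 253)*(721 + 172) + 1/16) = -700*(-15*1/411 - 477*(-1/324)) + 1/(-224*893 + 1/16) = -700*(-5/137 + 53/36) + 1/(-200032 + 1/16) = -700*7081/4932 + 1/(-3200511/16) = -1239175/1233 - 16/3200511 = -1321997746051/1315410021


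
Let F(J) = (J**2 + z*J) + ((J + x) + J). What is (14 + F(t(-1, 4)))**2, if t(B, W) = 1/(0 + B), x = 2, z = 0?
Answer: 225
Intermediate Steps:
t(B, W) = 1/B
F(J) = 2 + J**2 + 2*J (F(J) = (J**2 + 0*J) + ((J + 2) + J) = (J**2 + 0) + ((2 + J) + J) = J**2 + (2 + 2*J) = 2 + J**2 + 2*J)
(14 + F(t(-1, 4)))**2 = (14 + (2 + (1/(-1))**2 + 2/(-1)))**2 = (14 + (2 + (-1)**2 + 2*(-1)))**2 = (14 + (2 + 1 - 2))**2 = (14 + 1)**2 = 15**2 = 225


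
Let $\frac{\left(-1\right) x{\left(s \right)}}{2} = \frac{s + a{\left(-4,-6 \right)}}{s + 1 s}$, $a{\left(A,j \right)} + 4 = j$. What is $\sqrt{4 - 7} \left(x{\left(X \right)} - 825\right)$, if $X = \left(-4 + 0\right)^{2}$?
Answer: $- \frac{6603 i \sqrt{3}}{8} \approx - 1429.6 i$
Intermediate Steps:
$a{\left(A,j \right)} = -4 + j$
$X = 16$ ($X = \left(-4\right)^{2} = 16$)
$x{\left(s \right)} = - \frac{-10 + s}{s}$ ($x{\left(s \right)} = - 2 \frac{s - 10}{s + 1 s} = - 2 \frac{s - 10}{s + s} = - 2 \frac{-10 + s}{2 s} = - \frac{-10 + s}{s}$)
$\sqrt{4 - 7} \left(x{\left(X \right)} - 825\right) = \sqrt{4 - 7} \left(\frac{10 - 16}{16} - 825\right) = \sqrt{-3} \left(\frac{10 - 16}{16} - 825\right) = i \sqrt{3} \left(\frac{1}{16} \left(-6\right) - 825\right) = i \sqrt{3} \left(- \frac{3}{8} - 825\right) = i \sqrt{3} \left(- \frac{6603}{8}\right) = - \frac{6603 i \sqrt{3}}{8}$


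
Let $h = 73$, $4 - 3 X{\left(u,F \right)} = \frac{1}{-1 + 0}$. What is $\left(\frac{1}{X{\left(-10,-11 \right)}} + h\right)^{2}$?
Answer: $\frac{135424}{25} \approx 5417.0$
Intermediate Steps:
$X{\left(u,F \right)} = \frac{5}{3}$ ($X{\left(u,F \right)} = \frac{4}{3} - \frac{1}{3 \left(-1 + 0\right)} = \frac{4}{3} - \frac{1}{3 \left(-1\right)} = \frac{4}{3} - - \frac{1}{3} = \frac{4}{3} + \frac{1}{3} = \frac{5}{3}$)
$\left(\frac{1}{X{\left(-10,-11 \right)}} + h\right)^{2} = \left(\frac{1}{\frac{5}{3}} + 73\right)^{2} = \left(\frac{3}{5} + 73\right)^{2} = \left(\frac{368}{5}\right)^{2} = \frac{135424}{25}$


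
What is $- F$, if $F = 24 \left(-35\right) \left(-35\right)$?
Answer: $-29400$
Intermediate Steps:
$F = 29400$ ($F = \left(-840\right) \left(-35\right) = 29400$)
$- F = \left(-1\right) 29400 = -29400$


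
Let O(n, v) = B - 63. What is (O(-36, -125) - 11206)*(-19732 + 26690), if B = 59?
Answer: -77999180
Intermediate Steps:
O(n, v) = -4 (O(n, v) = 59 - 63 = -4)
(O(-36, -125) - 11206)*(-19732 + 26690) = (-4 - 11206)*(-19732 + 26690) = -11210*6958 = -77999180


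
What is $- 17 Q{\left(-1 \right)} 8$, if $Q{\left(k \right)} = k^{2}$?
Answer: $-136$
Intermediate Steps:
$- 17 Q{\left(-1 \right)} 8 = - 17 \left(-1\right)^{2} \cdot 8 = \left(-17\right) 1 \cdot 8 = \left(-17\right) 8 = -136$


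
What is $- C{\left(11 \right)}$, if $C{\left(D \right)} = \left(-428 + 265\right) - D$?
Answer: $174$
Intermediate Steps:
$C{\left(D \right)} = -163 - D$
$- C{\left(11 \right)} = - (-163 - 11) = \left(-1\right) \left(-174\right) = 174$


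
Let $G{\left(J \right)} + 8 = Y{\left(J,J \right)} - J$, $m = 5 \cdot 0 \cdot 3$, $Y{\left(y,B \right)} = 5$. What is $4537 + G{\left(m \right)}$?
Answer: $4534$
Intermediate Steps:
$m = 0$ ($m = 0 \cdot 3 = 0$)
$G{\left(J \right)} = -3 - J$ ($G{\left(J \right)} = -8 - \left(-5 + J\right) = -3 - J$)
$4537 + G{\left(m \right)} = 4537 - 3 = 4534$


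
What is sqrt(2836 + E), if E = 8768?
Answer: 2*sqrt(2901) ≈ 107.72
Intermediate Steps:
sqrt(2836 + E) = sqrt(2836 + 8768) = sqrt(11604) = 2*sqrt(2901)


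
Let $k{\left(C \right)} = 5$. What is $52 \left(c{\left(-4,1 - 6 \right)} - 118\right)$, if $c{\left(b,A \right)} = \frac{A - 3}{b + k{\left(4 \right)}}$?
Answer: $-6552$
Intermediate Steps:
$c{\left(b,A \right)} = \frac{-3 + A}{5 + b}$ ($c{\left(b,A \right)} = \frac{A - 3}{b + 5} = \frac{-3 + A}{5 + b}$)
$52 \left(c{\left(-4,1 - 6 \right)} - 118\right) = 52 \left(\frac{-3 + \left(1 - 6\right)}{5 - 4} - 118\right) = 52 \left(\frac{-3 + \left(1 - 6\right)}{1} - 118\right) = 52 \left(1 \left(-3 - 5\right) - 118\right) = 52 \left(1 \left(-8\right) - 118\right) = 52 \left(-8 - 118\right) = 52 \left(-126\right) = -6552$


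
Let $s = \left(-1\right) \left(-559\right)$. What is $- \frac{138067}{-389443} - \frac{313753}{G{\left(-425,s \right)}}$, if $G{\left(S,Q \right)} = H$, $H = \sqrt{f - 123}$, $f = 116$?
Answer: $\frac{138067}{389443} + \frac{313753 i \sqrt{7}}{7} \approx 0.35452 + 1.1859 \cdot 10^{5} i$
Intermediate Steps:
$s = 559$
$H = i \sqrt{7}$ ($H = \sqrt{116 - 123} = \sqrt{-7} = i \sqrt{7} \approx 2.6458 i$)
$G{\left(S,Q \right)} = i \sqrt{7}$
$- \frac{138067}{-389443} - \frac{313753}{G{\left(-425,s \right)}} = - \frac{138067}{-389443} - \frac{313753}{i \sqrt{7}} = \left(-138067\right) \left(- \frac{1}{389443}\right) - 313753 \left(- \frac{i \sqrt{7}}{7}\right) = \frac{138067}{389443} + \frac{313753 i \sqrt{7}}{7}$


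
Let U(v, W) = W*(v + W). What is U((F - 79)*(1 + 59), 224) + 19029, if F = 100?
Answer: 351445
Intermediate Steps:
U(v, W) = W*(W + v)
U((F - 79)*(1 + 59), 224) + 19029 = 224*(224 + (100 - 79)*(1 + 59)) + 19029 = 224*(224 + 21*60) + 19029 = 224*(224 + 1260) + 19029 = 224*1484 + 19029 = 332416 + 19029 = 351445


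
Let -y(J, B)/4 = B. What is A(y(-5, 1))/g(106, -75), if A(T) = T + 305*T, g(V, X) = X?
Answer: 408/25 ≈ 16.320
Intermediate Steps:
y(J, B) = -4*B
A(T) = 306*T
A(y(-5, 1))/g(106, -75) = (306*(-4*1))/(-75) = (306*(-4))*(-1/75) = -1224*(-1/75) = 408/25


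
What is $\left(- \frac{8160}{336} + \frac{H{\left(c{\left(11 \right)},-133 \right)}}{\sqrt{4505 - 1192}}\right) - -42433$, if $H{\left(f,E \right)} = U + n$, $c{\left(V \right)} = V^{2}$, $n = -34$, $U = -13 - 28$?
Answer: $\frac{296861}{7} - \frac{75 \sqrt{3313}}{3313} \approx 42407.0$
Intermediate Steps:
$U = -41$ ($U = -13 - 28 = -41$)
$H{\left(f,E \right)} = -75$ ($H{\left(f,E \right)} = -41 - 34 = -75$)
$\left(- \frac{8160}{336} + \frac{H{\left(c{\left(11 \right)},-133 \right)}}{\sqrt{4505 - 1192}}\right) - -42433 = \left(- \frac{8160}{336} - \frac{75}{\sqrt{4505 - 1192}}\right) - -42433 = \left(\left(-8160\right) \frac{1}{336} - \frac{75}{\sqrt{3313}}\right) + 42433 = \left(- \frac{170}{7} - 75 \frac{\sqrt{3313}}{3313}\right) + 42433 = \left(- \frac{170}{7} - \frac{75 \sqrt{3313}}{3313}\right) + 42433 = \frac{296861}{7} - \frac{75 \sqrt{3313}}{3313}$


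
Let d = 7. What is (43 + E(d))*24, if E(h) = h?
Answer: 1200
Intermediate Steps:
(43 + E(d))*24 = (43 + 7)*24 = 50*24 = 1200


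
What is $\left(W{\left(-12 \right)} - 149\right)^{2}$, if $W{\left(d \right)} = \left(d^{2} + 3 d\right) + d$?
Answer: $2809$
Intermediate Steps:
$W{\left(d \right)} = d^{2} + 4 d$
$\left(W{\left(-12 \right)} - 149\right)^{2} = \left(- 12 \left(4 - 12\right) - 149\right)^{2} = \left(\left(-12\right) \left(-8\right) - 149\right)^{2} = \left(96 - 149\right)^{2} = \left(-53\right)^{2} = 2809$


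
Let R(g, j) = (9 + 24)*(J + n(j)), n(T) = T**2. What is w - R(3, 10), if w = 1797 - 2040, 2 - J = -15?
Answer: -4104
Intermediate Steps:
J = 17 (J = 2 - 1*(-15) = 2 + 15 = 17)
w = -243
R(g, j) = 561 + 33*j**2 (R(g, j) = (9 + 24)*(17 + j**2) = 33*(17 + j**2) = 561 + 33*j**2)
w - R(3, 10) = -243 - (561 + 33*10**2) = -243 - (561 + 33*100) = -243 - (561 + 3300) = -243 - 1*3861 = -243 - 3861 = -4104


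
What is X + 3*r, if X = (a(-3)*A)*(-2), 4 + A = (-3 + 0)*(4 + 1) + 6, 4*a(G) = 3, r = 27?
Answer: 201/2 ≈ 100.50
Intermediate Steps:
a(G) = ¾ (a(G) = (¼)*3 = ¾)
A = -13 (A = -4 + ((-3 + 0)*(4 + 1) + 6) = -4 + (-3*5 + 6) = -4 + (-15 + 6) = -4 - 9 = -13)
X = 39/2 (X = ((¾)*(-13))*(-2) = -39/4*(-2) = 39/2 ≈ 19.500)
X + 3*r = 39/2 + 3*27 = 39/2 + 81 = 201/2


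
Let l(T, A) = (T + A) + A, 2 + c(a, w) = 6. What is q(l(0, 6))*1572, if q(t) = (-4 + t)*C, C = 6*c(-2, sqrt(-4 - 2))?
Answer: 301824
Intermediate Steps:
c(a, w) = 4 (c(a, w) = -2 + 6 = 4)
l(T, A) = T + 2*A (l(T, A) = (A + T) + A = T + 2*A)
C = 24 (C = 6*4 = 24)
q(t) = -96 + 24*t (q(t) = (-4 + t)*24 = -96 + 24*t)
q(l(0, 6))*1572 = (-96 + 24*(0 + 2*6))*1572 = (-96 + 24*(0 + 12))*1572 = (-96 + 24*12)*1572 = (-96 + 288)*1572 = 192*1572 = 301824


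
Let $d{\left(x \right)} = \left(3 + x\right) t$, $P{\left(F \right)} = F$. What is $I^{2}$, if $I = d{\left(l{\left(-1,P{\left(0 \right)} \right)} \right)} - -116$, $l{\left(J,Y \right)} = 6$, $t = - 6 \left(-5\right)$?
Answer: $148996$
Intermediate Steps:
$t = 30$ ($t = \left(-1\right) \left(-30\right) = 30$)
$d{\left(x \right)} = 90 + 30 x$ ($d{\left(x \right)} = \left(3 + x\right) 30 = 90 + 30 x$)
$I = 386$ ($I = \left(90 + 30 \cdot 6\right) - -116 = \left(90 + 180\right) + 116 = 270 + 116 = 386$)
$I^{2} = 386^{2} = 148996$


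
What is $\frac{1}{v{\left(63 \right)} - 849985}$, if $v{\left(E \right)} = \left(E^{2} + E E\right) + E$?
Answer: $- \frac{1}{841984} \approx -1.1877 \cdot 10^{-6}$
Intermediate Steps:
$v{\left(E \right)} = E + 2 E^{2}$ ($v{\left(E \right)} = \left(E^{2} + E^{2}\right) + E = 2 E^{2} + E = E + 2 E^{2}$)
$\frac{1}{v{\left(63 \right)} - 849985} = \frac{1}{63 \left(1 + 2 \cdot 63\right) - 849985} = \frac{1}{63 \left(1 + 126\right) - 849985} = \frac{1}{63 \cdot 127 - 849985} = \frac{1}{8001 - 849985} = \frac{1}{-841984} = - \frac{1}{841984}$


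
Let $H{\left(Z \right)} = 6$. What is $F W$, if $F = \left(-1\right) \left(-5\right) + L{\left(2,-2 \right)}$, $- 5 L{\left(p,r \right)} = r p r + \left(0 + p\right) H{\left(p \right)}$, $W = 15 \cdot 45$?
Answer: $675$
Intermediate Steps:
$W = 675$
$L{\left(p,r \right)} = - \frac{6 p}{5} - \frac{p r^{2}}{5}$ ($L{\left(p,r \right)} = - \frac{r p r + \left(0 + p\right) 6}{5} = - \frac{p r r + p 6}{5} = - \frac{p r^{2} + 6 p}{5} = - \frac{6 p + p r^{2}}{5} = - \frac{6 p}{5} - \frac{p r^{2}}{5}$)
$F = 1$ ($F = \left(-1\right) \left(-5\right) - \frac{2 \left(6 + \left(-2\right)^{2}\right)}{5} = 5 - \frac{2 \left(6 + 4\right)}{5} = 5 - \frac{2}{5} \cdot 10 = 5 - 4 = 1$)
$F W = 1 \cdot 675 = 675$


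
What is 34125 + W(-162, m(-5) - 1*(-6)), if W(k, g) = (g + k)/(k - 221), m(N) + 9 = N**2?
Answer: 13070015/383 ≈ 34125.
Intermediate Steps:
m(N) = -9 + N**2
W(k, g) = (g + k)/(-221 + k)
34125 + W(-162, m(-5) - 1*(-6)) = 34125 + (((-9 + (-5)**2) - 1*(-6)) - 162)/(-221 - 162) = 34125 + (((-9 + 25) + 6) - 162)/(-383) = 34125 - ((16 + 6) - 162)/383 = 34125 - (22 - 162)/383 = 34125 - 1/383*(-140) = 34125 + 140/383 = 13070015/383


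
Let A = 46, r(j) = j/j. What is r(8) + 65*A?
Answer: 2991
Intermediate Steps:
r(j) = 1
r(8) + 65*A = 1 + 65*46 = 1 + 2990 = 2991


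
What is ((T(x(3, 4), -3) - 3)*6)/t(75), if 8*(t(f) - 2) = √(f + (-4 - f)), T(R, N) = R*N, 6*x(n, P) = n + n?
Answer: -1152/65 + 144*I/65 ≈ -17.723 + 2.2154*I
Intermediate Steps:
x(n, P) = n/3 (x(n, P) = (n + n)/6 = (2*n)/6 = n/3)
T(R, N) = N*R
t(f) = 2 + I/4 (t(f) = 2 + √(f + (-4 - f))/8 = 2 + √(-4)/8 = 2 + (2*I)/8 = 2 + I/4)
((T(x(3, 4), -3) - 3)*6)/t(75) = ((-3 - 3)*6)/(2 + I/4) = (16*(2 - I/4)/65)*((-3*1 - 3)*6) = (16*(2 - I/4)/65)*((-3 - 3)*6) = (16*(2 - I/4)/65)*(-6*6) = (16*(2 - I/4)/65)*(-36) = -576*(2 - I/4)/65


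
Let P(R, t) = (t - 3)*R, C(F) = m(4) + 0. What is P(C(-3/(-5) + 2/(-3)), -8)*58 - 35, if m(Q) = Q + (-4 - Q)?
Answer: 2517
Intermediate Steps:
m(Q) = -4
C(F) = -4 (C(F) = -4 + 0 = -4)
P(R, t) = R*(-3 + t) (P(R, t) = (-3 + t)*R = R*(-3 + t))
P(C(-3/(-5) + 2/(-3)), -8)*58 - 35 = -4*(-3 - 8)*58 - 35 = -4*(-11)*58 - 35 = 44*58 - 35 = 2552 - 35 = 2517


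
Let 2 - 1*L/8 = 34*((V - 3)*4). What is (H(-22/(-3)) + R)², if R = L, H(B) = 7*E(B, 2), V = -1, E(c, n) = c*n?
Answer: 179881744/9 ≈ 1.9987e+7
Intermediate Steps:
L = 4368 (L = 16 - 272*(-1 - 3)*4 = 16 - 272*(-4*4) = 16 - 272*(-16) = 16 - 8*(-544) = 16 + 4352 = 4368)
H(B) = 14*B (H(B) = 7*(B*2) = 7*(2*B) = 14*B)
R = 4368
(H(-22/(-3)) + R)² = (14*(-22/(-3)) + 4368)² = (14*(-22*(-⅓)) + 4368)² = (14*(22/3) + 4368)² = (308/3 + 4368)² = (13412/3)² = 179881744/9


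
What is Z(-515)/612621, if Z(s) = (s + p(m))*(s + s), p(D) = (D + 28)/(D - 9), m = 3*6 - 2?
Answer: 1222610/1429449 ≈ 0.85530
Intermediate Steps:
m = 16 (m = 18 - 2 = 16)
p(D) = (28 + D)/(-9 + D)
Z(s) = 2*s*(44/7 + s) (Z(s) = (s + (28 + 16)/(-9 + 16))*(s + s) = (s + 44/7)*(2*s) = (44/7 + s)*(2*s) = 2*s*(44/7 + s))
Z(-515)/612621 = ((2/7)*(-515)*(44 + 7*(-515)))/612621 = ((2/7)*(-515)*(44 - 3605))*(1/612621) = ((2/7)*(-515)*(-3561))*(1/612621) = (3667830/7)*(1/612621) = 1222610/1429449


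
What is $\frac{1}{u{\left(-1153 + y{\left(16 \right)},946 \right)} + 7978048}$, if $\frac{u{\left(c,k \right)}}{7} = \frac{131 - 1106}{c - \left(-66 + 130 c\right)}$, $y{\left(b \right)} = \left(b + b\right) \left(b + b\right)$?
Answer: $\frac{5569}{44429747037} \approx 1.2534 \cdot 10^{-7}$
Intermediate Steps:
$y{\left(b \right)} = 4 b^{2}$ ($y{\left(b \right)} = 2 b 2 b = 4 b^{2}$)
$u{\left(c,k \right)} = - \frac{6825}{66 - 129 c}$ ($u{\left(c,k \right)} = 7 \frac{131 - 1106}{c - \left(-66 + 130 c\right)} = 7 \left(- \frac{975}{c - \left(-66 + 130 c\right)}\right) = 7 \left(- \frac{975}{66 - 129 c}\right) = - \frac{6825}{66 - 129 c}$)
$\frac{1}{u{\left(-1153 + y{\left(16 \right)},946 \right)} + 7978048} = \frac{1}{\frac{2275}{-22 + 43 \left(-1153 + 4 \cdot 16^{2}\right)} + 7978048} = \frac{1}{\frac{2275}{-22 + 43 \left(-1153 + 4 \cdot 256\right)} + 7978048} = \frac{1}{\frac{2275}{-22 + 43 \left(-1153 + 1024\right)} + 7978048} = \frac{1}{\frac{2275}{-22 + 43 \left(-129\right)} + 7978048} = \frac{1}{\frac{2275}{-22 - 5547} + 7978048} = \frac{1}{\frac{2275}{-5569} + 7978048} = \frac{1}{2275 \left(- \frac{1}{5569}\right) + 7978048} = \frac{1}{- \frac{2275}{5569} + 7978048} = \frac{1}{\frac{44429747037}{5569}} = \frac{5569}{44429747037}$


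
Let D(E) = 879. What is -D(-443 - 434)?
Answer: -879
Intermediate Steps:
-D(-443 - 434) = -1*879 = -879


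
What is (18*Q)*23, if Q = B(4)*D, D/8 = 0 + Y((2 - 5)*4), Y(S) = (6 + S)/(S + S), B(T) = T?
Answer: 3312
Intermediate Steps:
Y(S) = (6 + S)/(2*S) (Y(S) = (6 + S)/((2*S)) = (6 + S)*(1/(2*S)) = (6 + S)/(2*S))
D = 2 (D = 8*(0 + (6 + (2 - 5)*4)/(2*(((2 - 5)*4)))) = 8*(0 + (6 - 3*4)/(2*((-3*4)))) = 8*(0 + (1/2)*(6 - 12)/(-12)) = 8*(0 + (1/2)*(-1/12)*(-6)) = 8*(0 + 1/4) = 8*(1/4) = 2)
Q = 8 (Q = 4*2 = 8)
(18*Q)*23 = (18*8)*23 = 144*23 = 3312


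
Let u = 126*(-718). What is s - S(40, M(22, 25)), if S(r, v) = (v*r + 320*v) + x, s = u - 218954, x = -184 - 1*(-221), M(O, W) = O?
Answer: -317379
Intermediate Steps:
u = -90468
x = 37 (x = -184 + 221 = 37)
s = -309422 (s = -90468 - 218954 = -309422)
S(r, v) = 37 + 320*v + r*v (S(r, v) = (v*r + 320*v) + 37 = (r*v + 320*v) + 37 = (320*v + r*v) + 37 = 37 + 320*v + r*v)
s - S(40, M(22, 25)) = -309422 - (37 + 320*22 + 40*22) = -309422 - (37 + 7040 + 880) = -309422 - 1*7957 = -309422 - 7957 = -317379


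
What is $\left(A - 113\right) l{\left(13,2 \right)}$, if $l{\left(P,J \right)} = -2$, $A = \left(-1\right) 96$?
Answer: $418$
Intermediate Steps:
$A = -96$
$\left(A - 113\right) l{\left(13,2 \right)} = \left(-96 - 113\right) \left(-2\right) = \left(-209\right) \left(-2\right) = 418$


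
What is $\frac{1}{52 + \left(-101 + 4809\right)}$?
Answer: $\frac{1}{4760} \approx 0.00021008$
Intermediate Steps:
$\frac{1}{52 + \left(-101 + 4809\right)} = \frac{1}{52 + 4708} = \frac{1}{4760}$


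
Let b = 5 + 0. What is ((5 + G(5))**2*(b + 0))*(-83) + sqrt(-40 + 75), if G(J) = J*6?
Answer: -508375 + sqrt(35) ≈ -5.0837e+5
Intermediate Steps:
G(J) = 6*J
b = 5
((5 + G(5))**2*(b + 0))*(-83) + sqrt(-40 + 75) = ((5 + 6*5)**2*(5 + 0))*(-83) + sqrt(-40 + 75) = ((5 + 30)**2*5)*(-83) + sqrt(35) = (35**2*5)*(-83) + sqrt(35) = (1225*5)*(-83) + sqrt(35) = 6125*(-83) + sqrt(35) = -508375 + sqrt(35)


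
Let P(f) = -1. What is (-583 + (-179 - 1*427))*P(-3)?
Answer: 1189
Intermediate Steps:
(-583 + (-179 - 1*427))*P(-3) = (-583 + (-179 - 1*427))*(-1) = (-583 + (-179 - 427))*(-1) = (-583 - 606)*(-1) = -1189*(-1) = 1189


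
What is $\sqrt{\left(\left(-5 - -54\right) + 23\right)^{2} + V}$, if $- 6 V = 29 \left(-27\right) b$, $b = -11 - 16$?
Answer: $\frac{9 \sqrt{82}}{2} \approx 40.749$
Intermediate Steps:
$b = -27$
$V = - \frac{7047}{2}$ ($V = - \frac{29 \left(-27\right) \left(-27\right)}{6} = - \frac{\left(-783\right) \left(-27\right)}{6} = \left(- \frac{1}{6}\right) 21141 = - \frac{7047}{2} \approx -3523.5$)
$\sqrt{\left(\left(-5 - -54\right) + 23\right)^{2} + V} = \sqrt{\left(\left(-5 - -54\right) + 23\right)^{2} - \frac{7047}{2}} = \sqrt{\left(\left(-5 + 54\right) + 23\right)^{2} - \frac{7047}{2}} = \sqrt{\left(49 + 23\right)^{2} - \frac{7047}{2}} = \sqrt{72^{2} - \frac{7047}{2}} = \sqrt{5184 - \frac{7047}{2}} = \sqrt{\frac{3321}{2}} = \frac{9 \sqrt{82}}{2}$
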